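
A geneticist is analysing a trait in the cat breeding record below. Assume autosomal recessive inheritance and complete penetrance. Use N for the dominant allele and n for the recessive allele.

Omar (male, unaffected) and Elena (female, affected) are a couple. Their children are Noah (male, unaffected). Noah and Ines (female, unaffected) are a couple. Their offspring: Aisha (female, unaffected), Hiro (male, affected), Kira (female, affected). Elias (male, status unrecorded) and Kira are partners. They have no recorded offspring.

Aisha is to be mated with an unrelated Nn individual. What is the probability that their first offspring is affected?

Noah is unaffected so carries N and received n from Elena (nn), so Noah is Nn.
Ines is unaffected so carries N and passed n to Hiro (nn), so Ines is Nn.
Aisha is an unaffected offspring of Noah (Nn) × Ines (Nn), whose cross gives 1/4 NN : 1/2 Nn : 1/4 nn; conditioning on being unaffected, Aisha is NN with probability 1/3, Nn with probability 2/3.
Summing over parental genotype combinations, P(offspring is affected) = 2/3·1/4 = 1/6.

1/6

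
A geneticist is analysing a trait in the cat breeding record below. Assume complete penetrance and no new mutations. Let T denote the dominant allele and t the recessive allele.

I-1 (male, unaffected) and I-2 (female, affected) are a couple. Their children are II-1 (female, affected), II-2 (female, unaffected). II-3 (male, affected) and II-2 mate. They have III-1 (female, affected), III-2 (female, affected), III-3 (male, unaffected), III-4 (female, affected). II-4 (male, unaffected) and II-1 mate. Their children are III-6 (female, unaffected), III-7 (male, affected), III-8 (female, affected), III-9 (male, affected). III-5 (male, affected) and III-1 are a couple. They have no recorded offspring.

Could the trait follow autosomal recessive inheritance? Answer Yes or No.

Yes

A consistent assignment under autosomal recessive exists: I-1 Tt, I-2 tt, II-1 tt, II-2 Tt, II-3 tt, II-4 Tt, III-1 tt, III-2 tt, III-3 Tt, III-4 tt, III-5 tt, III-6 Tt, III-7 tt, III-8 tt, III-9 tt.
In this assignment every recorded phenotype matches its genotype and every non-founder's genotype is obtainable from its parents' genotypes, so the pedigree is consistent.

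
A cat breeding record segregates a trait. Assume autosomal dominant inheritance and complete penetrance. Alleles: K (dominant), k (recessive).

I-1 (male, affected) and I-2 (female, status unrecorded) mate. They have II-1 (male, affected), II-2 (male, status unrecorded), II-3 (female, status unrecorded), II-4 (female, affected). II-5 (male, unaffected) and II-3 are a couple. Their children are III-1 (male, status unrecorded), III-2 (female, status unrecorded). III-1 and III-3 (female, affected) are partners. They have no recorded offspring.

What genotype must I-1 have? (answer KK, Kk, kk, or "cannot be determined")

cannot be determined

I-1's phenotype allows KK or Kk, and no parent or child forces a single allele at both positions; consistent genotype assignments exist with I-1 as KK or Kk.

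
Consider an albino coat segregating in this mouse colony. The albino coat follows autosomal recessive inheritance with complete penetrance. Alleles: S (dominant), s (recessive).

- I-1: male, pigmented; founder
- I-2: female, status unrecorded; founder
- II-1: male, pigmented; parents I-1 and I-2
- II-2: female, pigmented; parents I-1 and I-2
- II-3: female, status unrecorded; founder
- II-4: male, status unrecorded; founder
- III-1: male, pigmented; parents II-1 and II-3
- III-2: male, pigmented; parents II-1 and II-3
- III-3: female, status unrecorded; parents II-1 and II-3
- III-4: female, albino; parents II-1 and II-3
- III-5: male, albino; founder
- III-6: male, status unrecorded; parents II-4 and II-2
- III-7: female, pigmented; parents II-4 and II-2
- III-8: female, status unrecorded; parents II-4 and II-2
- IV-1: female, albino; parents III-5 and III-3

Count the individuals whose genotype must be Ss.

1

Obligate heterozygotes: II-1 is pigmented so carries S and passed s to III-4 (ss), so II-1 is Ss.
Every other individual is either homozygous by phenotype or has at least one consistent homozygous assignment, so the count is 1.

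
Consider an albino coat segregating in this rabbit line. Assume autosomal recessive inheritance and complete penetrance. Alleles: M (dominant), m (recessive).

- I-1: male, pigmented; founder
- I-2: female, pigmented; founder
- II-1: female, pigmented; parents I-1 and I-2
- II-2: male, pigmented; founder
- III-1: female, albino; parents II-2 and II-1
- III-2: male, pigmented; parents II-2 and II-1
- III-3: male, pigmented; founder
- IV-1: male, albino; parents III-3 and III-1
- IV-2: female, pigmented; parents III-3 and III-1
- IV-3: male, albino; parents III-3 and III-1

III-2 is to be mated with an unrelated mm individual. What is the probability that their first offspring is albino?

1/3

II-2 is pigmented so carries M and passed m to III-1 (mm), so II-2 is Mm.
II-1 is pigmented so carries M and passed m to III-1 (mm), so II-1 is Mm.
III-2 is a pigmented offspring of II-2 (Mm) × II-1 (Mm), whose cross gives 1/4 MM : 1/2 Mm : 1/4 mm; conditioning on being pigmented, III-2 is MM with probability 1/3, Mm with probability 2/3.
Summing over parental genotype combinations, P(offspring is albino) = 2/3·1/2 = 1/3.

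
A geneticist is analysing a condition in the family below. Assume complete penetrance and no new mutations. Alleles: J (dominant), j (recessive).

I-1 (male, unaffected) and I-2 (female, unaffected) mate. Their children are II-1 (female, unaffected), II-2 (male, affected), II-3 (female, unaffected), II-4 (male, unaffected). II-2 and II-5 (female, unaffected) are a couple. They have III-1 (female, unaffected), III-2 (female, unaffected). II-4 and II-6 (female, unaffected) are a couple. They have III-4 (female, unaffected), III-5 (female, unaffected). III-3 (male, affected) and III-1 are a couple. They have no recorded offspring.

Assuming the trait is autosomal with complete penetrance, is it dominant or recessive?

I-1 and I-2 are both unaffected yet have an affected child II-2. Under dominance, an affected child requires at least one affected parent, so the trait cannot be dominant.

recessive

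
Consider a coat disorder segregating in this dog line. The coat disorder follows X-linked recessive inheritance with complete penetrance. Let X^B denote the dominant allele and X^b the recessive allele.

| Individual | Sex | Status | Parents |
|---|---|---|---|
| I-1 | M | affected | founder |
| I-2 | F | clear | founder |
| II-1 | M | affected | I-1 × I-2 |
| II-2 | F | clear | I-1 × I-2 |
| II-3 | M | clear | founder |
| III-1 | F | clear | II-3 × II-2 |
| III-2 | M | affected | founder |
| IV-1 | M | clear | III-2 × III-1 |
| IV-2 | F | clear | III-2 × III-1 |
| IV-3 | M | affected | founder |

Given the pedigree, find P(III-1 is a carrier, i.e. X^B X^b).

II-3 is clear, so II-3 is X^B Y.
II-2 is clear so carries B and received b from I-1 (X^b Y), so II-2 is X^B X^b.
Their cross gives offspring ratios 1/2 X^B X^B : 1/2 X^B X^b. Conditioning on III-1 being clear, P(X^B X^b) = 1/2 / 1 = 1/2 before taking III-1's own offspring into account.
III-2 is affected, so III-2 is X^b Y.
Now use III-1's offspring. Probability of each recorded status — clear son IV-1: 1/2 if III-1 is X^B X^b, 1 if X^B X^B; clear daughter IV-2: 1/2 if III-1 is X^B X^b, 1 if X^B X^B.
Bayes: P(X^B X^b) = 1/2·1/4 / (1/2·1/4 + 1/2·1) = 1/5.

1/5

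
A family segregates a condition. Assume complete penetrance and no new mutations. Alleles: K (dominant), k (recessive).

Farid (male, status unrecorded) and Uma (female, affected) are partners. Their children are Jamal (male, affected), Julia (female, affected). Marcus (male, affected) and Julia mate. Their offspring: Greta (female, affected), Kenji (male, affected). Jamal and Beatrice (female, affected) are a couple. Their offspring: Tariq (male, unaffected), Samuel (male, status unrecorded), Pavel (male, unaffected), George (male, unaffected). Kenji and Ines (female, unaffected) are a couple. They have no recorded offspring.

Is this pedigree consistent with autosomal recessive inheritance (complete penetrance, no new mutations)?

Under autosomal recessive, Tariq (unaffected, male) cannot arise from Jamal (affected) × Beatrice (affected).

No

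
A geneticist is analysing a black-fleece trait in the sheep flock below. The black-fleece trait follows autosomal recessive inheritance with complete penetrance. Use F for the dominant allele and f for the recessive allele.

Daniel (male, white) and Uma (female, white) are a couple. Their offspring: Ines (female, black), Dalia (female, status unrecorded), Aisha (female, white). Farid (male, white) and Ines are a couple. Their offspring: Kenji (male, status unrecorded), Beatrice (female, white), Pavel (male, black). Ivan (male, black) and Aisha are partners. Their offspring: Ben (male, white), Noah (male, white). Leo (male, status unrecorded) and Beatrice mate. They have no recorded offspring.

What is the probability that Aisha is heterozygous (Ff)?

1/3

Daniel is white so carries F and passed f to Ines (ff), so Daniel is Ff.
Uma is white so carries F and passed f to Ines (ff), so Uma is Ff.
Their cross gives offspring ratios 1/4 FF : 1/2 Ff : 1/4 ff. Conditioning on Aisha being white, P(Ff) = 1/2 / 3/4 = 2/3 before taking Aisha's own offspring into account.
Ivan is black, so Ivan is ff.
Now use Aisha's offspring. Probability of each recorded status — white son Ben: 1/2 if Aisha is Ff, 1 if FF; white son Noah: 1/2 if Aisha is Ff, 1 if FF.
Bayes: P(Ff) = 2/3·1/4 / (2/3·1/4 + 1/3·1) = 1/3.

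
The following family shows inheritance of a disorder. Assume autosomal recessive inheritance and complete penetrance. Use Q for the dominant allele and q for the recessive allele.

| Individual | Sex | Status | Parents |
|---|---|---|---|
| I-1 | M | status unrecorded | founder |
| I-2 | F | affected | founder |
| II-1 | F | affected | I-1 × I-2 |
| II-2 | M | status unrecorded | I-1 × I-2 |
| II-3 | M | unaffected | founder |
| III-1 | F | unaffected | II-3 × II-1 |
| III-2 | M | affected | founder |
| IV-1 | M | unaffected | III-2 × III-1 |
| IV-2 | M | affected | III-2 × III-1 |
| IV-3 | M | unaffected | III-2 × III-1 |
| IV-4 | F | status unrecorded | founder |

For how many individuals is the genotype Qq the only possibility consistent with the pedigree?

3

Obligate heterozygotes: III-1 is unaffected so carries Q and received q from II-1 (qq), so III-1 is Qq; IV-1 is unaffected so carries Q and received q from III-2 (qq), so IV-1 is Qq; IV-3 is unaffected so carries Q and received q from III-2 (qq), so IV-3 is Qq.
Every other individual is either homozygous by phenotype or has at least one consistent homozygous assignment, so the count is 3.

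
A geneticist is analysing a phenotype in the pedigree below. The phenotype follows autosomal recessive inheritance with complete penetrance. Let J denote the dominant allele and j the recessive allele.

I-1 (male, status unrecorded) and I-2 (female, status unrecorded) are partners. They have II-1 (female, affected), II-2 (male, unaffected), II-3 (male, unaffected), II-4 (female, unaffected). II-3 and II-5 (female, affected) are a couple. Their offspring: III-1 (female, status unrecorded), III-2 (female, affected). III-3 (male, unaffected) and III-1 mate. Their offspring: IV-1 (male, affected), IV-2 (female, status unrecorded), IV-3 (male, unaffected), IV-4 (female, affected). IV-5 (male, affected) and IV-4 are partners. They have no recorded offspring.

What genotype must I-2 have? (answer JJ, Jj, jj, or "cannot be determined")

I-2's phenotype is unrecorded, and no parent or child forces a single allele at both positions; consistent genotype assignments exist with I-2 as Jj or jj.

cannot be determined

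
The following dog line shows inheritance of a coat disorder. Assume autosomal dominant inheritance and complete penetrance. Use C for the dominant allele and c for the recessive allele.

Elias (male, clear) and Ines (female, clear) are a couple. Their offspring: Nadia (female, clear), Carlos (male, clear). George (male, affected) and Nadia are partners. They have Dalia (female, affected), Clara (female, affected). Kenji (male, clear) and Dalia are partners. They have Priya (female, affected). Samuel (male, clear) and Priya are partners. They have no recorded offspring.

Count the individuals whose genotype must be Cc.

Obligate heterozygotes: Dalia is affected so carries C and received c from Nadia (cc), so Dalia is Cc; Clara is affected so carries C and received c from Nadia (cc), so Clara is Cc; Priya is affected so carries C and received c from Kenji (cc), so Priya is Cc.
Every other individual is either homozygous by phenotype or has at least one consistent homozygous assignment, so the count is 3.

3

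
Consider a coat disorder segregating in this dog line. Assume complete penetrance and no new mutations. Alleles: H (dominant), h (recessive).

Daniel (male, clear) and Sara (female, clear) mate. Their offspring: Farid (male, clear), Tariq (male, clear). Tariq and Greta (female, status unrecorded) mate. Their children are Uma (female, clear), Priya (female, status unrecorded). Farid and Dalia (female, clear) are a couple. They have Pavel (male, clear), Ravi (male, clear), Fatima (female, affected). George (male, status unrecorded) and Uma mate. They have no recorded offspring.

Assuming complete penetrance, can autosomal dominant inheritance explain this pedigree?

Under autosomal dominant, Fatima (affected, female) cannot arise from Farid (clear) × Dalia (clear).

No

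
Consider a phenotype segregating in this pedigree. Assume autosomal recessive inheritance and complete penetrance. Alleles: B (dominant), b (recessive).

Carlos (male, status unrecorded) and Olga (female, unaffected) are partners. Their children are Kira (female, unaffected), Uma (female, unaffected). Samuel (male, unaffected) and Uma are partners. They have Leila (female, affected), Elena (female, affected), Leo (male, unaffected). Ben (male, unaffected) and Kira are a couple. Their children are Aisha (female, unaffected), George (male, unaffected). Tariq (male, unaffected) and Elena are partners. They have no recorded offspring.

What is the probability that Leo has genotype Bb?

Samuel is unaffected so carries B and passed b to Leila (bb), so Samuel is Bb.
Uma is unaffected so carries B and passed b to Leila (bb), so Uma is Bb.
Their cross gives offspring ratios 1/4 BB : 1/2 Bb : 1/4 bb. Conditioning on Leo being unaffected, P(Bb) = 1/2 / 3/4 = 2/3.

2/3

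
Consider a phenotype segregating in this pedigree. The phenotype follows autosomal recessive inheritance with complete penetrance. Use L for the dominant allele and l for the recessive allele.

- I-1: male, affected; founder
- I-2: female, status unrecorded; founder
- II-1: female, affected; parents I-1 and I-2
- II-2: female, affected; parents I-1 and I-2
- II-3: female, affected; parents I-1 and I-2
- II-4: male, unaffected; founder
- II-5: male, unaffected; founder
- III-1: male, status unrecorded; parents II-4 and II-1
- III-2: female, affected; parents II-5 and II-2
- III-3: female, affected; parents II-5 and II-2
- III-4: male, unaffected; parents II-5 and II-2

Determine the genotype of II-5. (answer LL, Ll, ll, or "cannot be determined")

From phenotype alone, II-5 is LL or Ll.
II-5 is unaffected so carries L and passed l to III-2 (ll), so II-5 is Ll.

Ll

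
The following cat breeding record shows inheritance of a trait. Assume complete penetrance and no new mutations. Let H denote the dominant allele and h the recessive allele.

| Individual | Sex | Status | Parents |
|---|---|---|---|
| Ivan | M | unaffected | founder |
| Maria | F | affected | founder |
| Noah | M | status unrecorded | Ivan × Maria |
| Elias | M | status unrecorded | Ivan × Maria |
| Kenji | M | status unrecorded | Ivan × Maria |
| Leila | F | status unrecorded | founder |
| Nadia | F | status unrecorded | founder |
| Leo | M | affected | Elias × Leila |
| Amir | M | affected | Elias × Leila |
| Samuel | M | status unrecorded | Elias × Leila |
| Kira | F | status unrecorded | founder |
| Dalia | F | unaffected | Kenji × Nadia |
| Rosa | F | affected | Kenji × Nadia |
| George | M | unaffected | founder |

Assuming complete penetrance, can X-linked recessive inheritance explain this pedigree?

A consistent assignment under X-linked recessive exists: Ivan X^H Y, Maria X^h X^h, Noah X^h Y, Elias X^h Y, Kenji X^h Y, Leila X^H X^h, Nadia X^H X^h, Leo X^h Y, Amir X^h Y, Samuel X^H Y, Kira X^H X^H, Dalia X^H X^h, Rosa X^h X^h, George X^H Y.
In this assignment every recorded phenotype matches its genotype and every non-founder's genotype is obtainable from its parents' genotypes, so the pedigree is consistent.

Yes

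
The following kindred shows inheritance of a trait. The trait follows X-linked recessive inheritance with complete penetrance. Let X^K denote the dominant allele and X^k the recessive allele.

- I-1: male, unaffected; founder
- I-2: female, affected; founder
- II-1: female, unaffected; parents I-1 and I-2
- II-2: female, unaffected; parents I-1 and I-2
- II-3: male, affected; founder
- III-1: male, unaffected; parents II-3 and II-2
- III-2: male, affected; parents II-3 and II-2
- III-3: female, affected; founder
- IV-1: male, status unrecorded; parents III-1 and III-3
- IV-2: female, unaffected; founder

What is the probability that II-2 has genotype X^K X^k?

1

II-2 is unaffected so carries K and received k from I-2 (X^k X^k), so II-2 is X^K X^k, giving P(X^K X^k) = 1.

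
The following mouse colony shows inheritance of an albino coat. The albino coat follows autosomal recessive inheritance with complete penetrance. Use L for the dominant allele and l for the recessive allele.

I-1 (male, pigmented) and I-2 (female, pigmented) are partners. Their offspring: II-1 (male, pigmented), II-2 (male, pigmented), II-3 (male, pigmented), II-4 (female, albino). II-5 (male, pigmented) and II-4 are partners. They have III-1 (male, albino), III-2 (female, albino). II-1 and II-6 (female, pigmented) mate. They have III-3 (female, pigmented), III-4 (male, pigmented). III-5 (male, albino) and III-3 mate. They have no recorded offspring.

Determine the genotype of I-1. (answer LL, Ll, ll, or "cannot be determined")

Ll

From phenotype alone, I-1 is LL or Ll.
I-1 is pigmented so carries L and passed l to II-4 (ll), so I-1 is Ll.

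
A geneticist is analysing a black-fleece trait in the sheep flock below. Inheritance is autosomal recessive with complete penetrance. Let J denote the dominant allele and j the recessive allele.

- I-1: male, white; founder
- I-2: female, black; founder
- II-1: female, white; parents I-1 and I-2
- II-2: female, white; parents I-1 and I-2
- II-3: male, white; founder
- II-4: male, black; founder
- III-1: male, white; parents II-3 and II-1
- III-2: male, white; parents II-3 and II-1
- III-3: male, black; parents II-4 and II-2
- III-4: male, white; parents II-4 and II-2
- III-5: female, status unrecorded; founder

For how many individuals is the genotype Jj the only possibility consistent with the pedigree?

Obligate heterozygotes: II-1 is white so carries J and received j from I-2 (jj), so II-1 is Jj; II-2 is white so carries J and received j from I-2 (jj), so II-2 is Jj; III-4 is white so carries J and received j from II-4 (jj), so III-4 is Jj.
Every other individual is either homozygous by phenotype or has at least one consistent homozygous assignment, so the count is 3.

3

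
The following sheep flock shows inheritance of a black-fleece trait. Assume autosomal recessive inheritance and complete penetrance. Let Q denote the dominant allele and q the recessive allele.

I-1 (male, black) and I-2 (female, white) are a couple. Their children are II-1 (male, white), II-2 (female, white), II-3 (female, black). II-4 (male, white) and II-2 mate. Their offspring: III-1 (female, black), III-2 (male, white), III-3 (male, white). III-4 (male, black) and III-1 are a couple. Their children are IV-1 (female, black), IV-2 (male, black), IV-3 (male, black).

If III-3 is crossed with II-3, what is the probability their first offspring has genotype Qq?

2/3

II-4 is white so carries Q and passed q to III-1 (qq), so II-4 is Qq.
II-2 is white so carries Q and received q from I-1 (qq), so II-2 is Qq.
III-3 is a white offspring of II-4 (Qq) × II-2 (Qq), whose cross gives 1/4 QQ : 1/2 Qq : 1/4 qq; conditioning on being white, III-3 is QQ with probability 1/3, Qq with probability 2/3.
II-3 is black, so II-3 is qq.
Summing over parental genotype combinations, P(offspring has genotype Qq) = 1/3·1 + 2/3·1/2 = 2/3.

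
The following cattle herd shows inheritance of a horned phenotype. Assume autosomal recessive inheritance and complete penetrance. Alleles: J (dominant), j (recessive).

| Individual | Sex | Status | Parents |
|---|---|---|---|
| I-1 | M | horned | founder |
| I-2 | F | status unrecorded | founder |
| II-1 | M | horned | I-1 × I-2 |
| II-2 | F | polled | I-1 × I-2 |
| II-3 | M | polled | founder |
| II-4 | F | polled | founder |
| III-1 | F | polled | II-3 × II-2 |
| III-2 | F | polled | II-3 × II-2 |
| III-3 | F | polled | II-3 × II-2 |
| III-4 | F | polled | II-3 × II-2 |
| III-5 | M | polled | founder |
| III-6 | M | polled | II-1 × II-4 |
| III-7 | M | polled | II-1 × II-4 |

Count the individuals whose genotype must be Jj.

4

Obligate heterozygotes: I-2 passed J to II-2 (Jj, whose j came from I-1) and passed j to II-1 (jj), so I-2 is Jj; II-2 is polled so carries J and received j from I-1 (jj), so II-2 is Jj; III-6 is polled so carries J and received j from II-1 (jj), so III-6 is Jj; III-7 is polled so carries J and received j from II-1 (jj), so III-7 is Jj.
Every other individual is either homozygous by phenotype or has at least one consistent homozygous assignment, so the count is 4.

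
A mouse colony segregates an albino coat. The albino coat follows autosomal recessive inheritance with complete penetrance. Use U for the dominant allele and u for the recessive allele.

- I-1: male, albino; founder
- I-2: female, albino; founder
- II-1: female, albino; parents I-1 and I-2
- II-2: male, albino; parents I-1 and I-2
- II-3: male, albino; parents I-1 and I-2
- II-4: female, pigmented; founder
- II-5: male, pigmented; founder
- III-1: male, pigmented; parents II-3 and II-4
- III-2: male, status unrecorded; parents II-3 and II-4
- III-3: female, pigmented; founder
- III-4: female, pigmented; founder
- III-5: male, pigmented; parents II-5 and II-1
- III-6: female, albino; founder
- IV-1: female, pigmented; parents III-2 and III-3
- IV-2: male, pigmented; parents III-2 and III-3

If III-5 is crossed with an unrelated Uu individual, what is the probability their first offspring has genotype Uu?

1/2

III-5 is pigmented so carries U and received u from II-1 (uu), so III-5 is Uu.
The cross gives 1/4 UU : 1/2 Uu : 1/4 uu, so P(offspring has genotype Uu) = 1/2.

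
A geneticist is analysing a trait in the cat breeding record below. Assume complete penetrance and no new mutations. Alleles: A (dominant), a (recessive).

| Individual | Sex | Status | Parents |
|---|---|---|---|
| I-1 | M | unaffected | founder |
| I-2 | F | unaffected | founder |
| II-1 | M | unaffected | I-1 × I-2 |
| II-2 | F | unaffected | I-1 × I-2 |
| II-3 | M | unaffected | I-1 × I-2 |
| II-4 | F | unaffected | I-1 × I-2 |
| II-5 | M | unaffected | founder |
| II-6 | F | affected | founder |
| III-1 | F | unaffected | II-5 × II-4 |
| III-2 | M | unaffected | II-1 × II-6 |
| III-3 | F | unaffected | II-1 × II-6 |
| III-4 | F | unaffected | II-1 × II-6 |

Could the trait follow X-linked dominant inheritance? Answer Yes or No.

A consistent assignment under X-linked dominant exists: I-1 X^a Y, I-2 X^a X^a, II-1 X^a Y, II-2 X^a X^a, II-3 X^a Y, II-4 X^a X^a, II-5 X^a Y, II-6 X^A X^a, III-1 X^a X^a, III-2 X^a Y, III-3 X^a X^a, III-4 X^a X^a.
In this assignment every recorded phenotype matches its genotype and every non-founder's genotype is obtainable from its parents' genotypes, so the pedigree is consistent.

Yes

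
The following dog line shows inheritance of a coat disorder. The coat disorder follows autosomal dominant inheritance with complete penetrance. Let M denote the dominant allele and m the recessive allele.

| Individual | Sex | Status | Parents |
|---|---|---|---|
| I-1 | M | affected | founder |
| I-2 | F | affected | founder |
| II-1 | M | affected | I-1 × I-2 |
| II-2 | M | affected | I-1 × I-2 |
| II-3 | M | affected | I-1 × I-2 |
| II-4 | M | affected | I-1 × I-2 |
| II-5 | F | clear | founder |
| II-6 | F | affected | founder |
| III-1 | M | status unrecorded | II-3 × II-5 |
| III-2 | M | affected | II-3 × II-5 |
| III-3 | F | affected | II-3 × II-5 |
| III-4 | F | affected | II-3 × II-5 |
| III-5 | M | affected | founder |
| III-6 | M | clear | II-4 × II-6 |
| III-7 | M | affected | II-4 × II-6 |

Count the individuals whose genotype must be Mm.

5

Obligate heterozygotes: II-4 is affected so carries M and passed m to III-6 (mm), so II-4 is Mm; II-6 is affected so carries M and passed m to III-6 (mm), so II-6 is Mm; III-2 is affected so carries M and received m from II-5 (mm), so III-2 is Mm; III-3 is affected so carries M and received m from II-5 (mm), so III-3 is Mm; III-4 is affected so carries M and received m from II-5 (mm), so III-4 is Mm.
Every other individual is either homozygous by phenotype or has at least one consistent homozygous assignment, so the count is 5.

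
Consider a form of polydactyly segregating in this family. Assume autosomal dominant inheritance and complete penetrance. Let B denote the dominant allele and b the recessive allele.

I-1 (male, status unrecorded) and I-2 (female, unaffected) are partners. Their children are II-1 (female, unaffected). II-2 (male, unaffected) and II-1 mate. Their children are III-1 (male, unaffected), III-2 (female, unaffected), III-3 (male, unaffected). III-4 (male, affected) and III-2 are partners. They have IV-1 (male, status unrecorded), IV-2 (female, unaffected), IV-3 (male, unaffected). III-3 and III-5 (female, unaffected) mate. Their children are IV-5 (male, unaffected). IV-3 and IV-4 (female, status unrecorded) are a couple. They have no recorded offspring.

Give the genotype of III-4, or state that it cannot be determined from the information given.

From phenotype alone, III-4 is BB or Bb.
III-4 is affected so carries B and passed b to IV-2 (bb), so III-4 is Bb.

Bb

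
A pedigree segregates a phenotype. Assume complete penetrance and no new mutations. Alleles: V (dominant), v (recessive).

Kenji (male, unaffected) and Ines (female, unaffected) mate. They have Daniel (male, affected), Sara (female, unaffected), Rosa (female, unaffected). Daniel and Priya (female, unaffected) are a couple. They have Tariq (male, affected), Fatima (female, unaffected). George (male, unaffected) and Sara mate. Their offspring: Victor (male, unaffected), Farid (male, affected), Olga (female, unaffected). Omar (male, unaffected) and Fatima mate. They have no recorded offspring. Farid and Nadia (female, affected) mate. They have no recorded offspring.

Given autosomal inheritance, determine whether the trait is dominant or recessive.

recessive

Kenji and Ines are both unaffected yet have an affected child Daniel. Under dominance, an affected child requires at least one affected parent, so the trait cannot be dominant.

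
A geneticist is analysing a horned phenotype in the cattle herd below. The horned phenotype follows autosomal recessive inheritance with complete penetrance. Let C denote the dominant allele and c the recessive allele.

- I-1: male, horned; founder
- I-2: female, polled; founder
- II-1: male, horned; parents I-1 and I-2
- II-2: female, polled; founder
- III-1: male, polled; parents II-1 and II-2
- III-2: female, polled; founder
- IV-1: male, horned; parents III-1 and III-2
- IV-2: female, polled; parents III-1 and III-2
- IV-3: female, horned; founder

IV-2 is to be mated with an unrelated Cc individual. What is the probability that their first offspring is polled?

5/6

III-1 is polled so carries C and received c from II-1 (cc), so III-1 is Cc.
III-2 is polled so carries C and passed c to IV-1 (cc), so III-2 is Cc.
IV-2 is a polled offspring of III-1 (Cc) × III-2 (Cc), whose cross gives 1/4 CC : 1/2 Cc : 1/4 cc; conditioning on being polled, IV-2 is CC with probability 1/3, Cc with probability 2/3.
Summing over parental genotype combinations, P(offspring is polled) = 1/3·1 + 2/3·3/4 = 5/6.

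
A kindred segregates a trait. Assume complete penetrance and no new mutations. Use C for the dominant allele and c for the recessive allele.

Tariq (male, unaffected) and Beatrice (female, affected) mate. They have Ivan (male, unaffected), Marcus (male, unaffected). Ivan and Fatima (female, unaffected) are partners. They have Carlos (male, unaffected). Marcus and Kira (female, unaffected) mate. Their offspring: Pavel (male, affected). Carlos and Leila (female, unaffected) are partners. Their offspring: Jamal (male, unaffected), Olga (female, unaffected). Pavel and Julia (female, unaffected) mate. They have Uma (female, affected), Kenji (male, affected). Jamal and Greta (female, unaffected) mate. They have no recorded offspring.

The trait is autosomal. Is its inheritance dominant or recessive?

recessive

Marcus and Kira are both unaffected yet have an affected child Pavel. Under dominance, an affected child requires at least one affected parent, so the trait cannot be dominant.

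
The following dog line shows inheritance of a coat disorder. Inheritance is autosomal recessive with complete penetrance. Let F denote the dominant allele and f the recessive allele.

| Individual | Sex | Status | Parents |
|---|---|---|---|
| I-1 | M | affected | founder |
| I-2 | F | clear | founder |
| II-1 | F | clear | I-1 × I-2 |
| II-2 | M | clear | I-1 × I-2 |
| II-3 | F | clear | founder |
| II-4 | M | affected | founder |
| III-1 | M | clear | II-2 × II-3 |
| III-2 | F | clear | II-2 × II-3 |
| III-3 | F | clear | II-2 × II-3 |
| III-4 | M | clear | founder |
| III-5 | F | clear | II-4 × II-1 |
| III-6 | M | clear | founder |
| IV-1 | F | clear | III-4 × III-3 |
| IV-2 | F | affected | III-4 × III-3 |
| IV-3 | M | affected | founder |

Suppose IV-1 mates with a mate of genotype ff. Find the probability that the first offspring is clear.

III-4 is clear so carries F and passed f to IV-2 (ff), so III-4 is Ff.
III-3 is clear so carries F and passed f to IV-2 (ff), so III-3 is Ff.
IV-1 is a clear offspring of III-4 (Ff) × III-3 (Ff), whose cross gives 1/4 FF : 1/2 Ff : 1/4 ff; conditioning on being clear, IV-1 is FF with probability 1/3, Ff with probability 2/3.
Summing over parental genotype combinations, P(offspring is clear) = 1/3·1 + 2/3·1/2 = 2/3.

2/3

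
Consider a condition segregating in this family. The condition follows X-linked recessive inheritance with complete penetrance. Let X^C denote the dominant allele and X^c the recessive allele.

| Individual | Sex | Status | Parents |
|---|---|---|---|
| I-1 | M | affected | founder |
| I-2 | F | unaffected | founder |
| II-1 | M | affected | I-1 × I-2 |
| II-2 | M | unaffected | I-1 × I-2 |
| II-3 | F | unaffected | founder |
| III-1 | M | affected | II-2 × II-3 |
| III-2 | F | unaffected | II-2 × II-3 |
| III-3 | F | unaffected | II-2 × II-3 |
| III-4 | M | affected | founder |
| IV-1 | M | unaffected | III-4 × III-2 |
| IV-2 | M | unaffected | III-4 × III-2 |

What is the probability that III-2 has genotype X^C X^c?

II-2 is unaffected, so II-2 is X^C Y.
II-3 is unaffected so carries C and passed c to III-1 (X^c Y), so II-3 is X^C X^c.
Their cross gives offspring ratios 1/2 X^C X^C : 1/2 X^C X^c. Conditioning on III-2 being unaffected, P(X^C X^c) = 1/2 / 1 = 1/2 before taking III-2's own offspring into account.
III-4 is affected, so III-4 is X^c Y.
Now use III-2's offspring. Probability of each recorded status — unaffected son IV-1: 1/2 if III-2 is X^C X^c, 1 if X^C X^C; unaffected son IV-2: 1/2 if III-2 is X^C X^c, 1 if X^C X^C.
Bayes: P(X^C X^c) = 1/2·1/4 / (1/2·1/4 + 1/2·1) = 1/5.

1/5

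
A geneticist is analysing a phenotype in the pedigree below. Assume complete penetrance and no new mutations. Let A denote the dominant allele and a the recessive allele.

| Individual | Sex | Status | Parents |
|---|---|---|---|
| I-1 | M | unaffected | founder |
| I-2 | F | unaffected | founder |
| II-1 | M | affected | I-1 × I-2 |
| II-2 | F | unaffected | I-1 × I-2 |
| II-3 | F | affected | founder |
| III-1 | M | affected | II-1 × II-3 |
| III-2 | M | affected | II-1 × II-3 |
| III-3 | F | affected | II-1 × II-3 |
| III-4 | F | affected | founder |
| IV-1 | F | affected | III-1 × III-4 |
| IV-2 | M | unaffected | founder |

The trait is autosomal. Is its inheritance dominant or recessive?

recessive

I-1 and I-2 are both unaffected yet have an affected child II-1. Under dominance, an affected child requires at least one affected parent, so the trait cannot be dominant.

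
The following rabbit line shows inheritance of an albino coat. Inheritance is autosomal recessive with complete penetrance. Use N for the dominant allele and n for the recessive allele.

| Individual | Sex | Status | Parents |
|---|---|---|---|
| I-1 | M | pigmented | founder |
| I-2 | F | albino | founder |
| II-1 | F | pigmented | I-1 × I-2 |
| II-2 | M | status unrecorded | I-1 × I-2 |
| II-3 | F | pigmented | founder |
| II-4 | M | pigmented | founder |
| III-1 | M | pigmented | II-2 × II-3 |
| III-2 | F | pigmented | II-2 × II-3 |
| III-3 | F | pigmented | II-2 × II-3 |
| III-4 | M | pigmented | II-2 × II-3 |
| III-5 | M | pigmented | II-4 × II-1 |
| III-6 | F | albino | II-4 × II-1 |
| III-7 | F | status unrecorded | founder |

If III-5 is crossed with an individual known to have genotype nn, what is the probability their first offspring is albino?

1/3

II-4 is pigmented so carries N and passed n to III-6 (nn), so II-4 is Nn.
II-1 is pigmented so carries N and received n from I-2 (nn), so II-1 is Nn.
III-5 is a pigmented offspring of II-4 (Nn) × II-1 (Nn), whose cross gives 1/4 NN : 1/2 Nn : 1/4 nn; conditioning on being pigmented, III-5 is NN with probability 1/3, Nn with probability 2/3.
Summing over parental genotype combinations, P(offspring is albino) = 2/3·1/2 = 1/3.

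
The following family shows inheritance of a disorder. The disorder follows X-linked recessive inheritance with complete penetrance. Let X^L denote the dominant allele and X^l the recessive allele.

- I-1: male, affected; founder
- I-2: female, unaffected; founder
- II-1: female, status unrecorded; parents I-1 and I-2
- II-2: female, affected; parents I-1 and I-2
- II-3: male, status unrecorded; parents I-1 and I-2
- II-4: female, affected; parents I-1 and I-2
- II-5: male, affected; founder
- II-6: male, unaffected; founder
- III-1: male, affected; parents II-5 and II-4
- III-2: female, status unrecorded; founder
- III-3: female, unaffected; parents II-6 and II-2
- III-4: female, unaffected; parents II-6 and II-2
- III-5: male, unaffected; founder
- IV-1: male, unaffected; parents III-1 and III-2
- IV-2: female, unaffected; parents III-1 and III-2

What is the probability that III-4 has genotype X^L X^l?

III-4 is unaffected so carries L and received l from II-2 (X^l X^l), so III-4 is X^L X^l, giving P(X^L X^l) = 1.

1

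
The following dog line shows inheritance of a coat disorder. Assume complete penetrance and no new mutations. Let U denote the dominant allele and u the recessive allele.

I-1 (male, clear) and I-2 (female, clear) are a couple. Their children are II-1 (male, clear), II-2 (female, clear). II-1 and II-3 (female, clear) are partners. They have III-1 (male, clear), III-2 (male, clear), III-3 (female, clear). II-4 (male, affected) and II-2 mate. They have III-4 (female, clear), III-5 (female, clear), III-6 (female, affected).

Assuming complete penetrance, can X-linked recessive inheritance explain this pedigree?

A consistent assignment under X-linked recessive exists: I-1 X^U Y, I-2 X^U X^u, II-1 X^U Y, II-2 X^U X^u, II-3 X^U X^U, II-4 X^u Y, III-1 X^U Y, III-2 X^U Y, III-3 X^U X^U, III-4 X^U X^u, III-5 X^U X^u, III-6 X^u X^u.
In this assignment every recorded phenotype matches its genotype and every non-founder's genotype is obtainable from its parents' genotypes, so the pedigree is consistent.

Yes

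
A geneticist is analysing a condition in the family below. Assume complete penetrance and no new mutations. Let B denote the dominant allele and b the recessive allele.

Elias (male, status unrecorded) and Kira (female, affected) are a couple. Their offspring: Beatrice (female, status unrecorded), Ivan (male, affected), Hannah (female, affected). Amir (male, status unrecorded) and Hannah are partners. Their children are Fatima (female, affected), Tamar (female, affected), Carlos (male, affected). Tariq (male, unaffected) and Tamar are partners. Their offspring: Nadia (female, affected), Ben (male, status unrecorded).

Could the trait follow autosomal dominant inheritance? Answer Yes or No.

A consistent assignment under autosomal dominant exists: Elias BB, Kira BB, Beatrice BB, Ivan BB, Hannah BB, Amir BB, Fatima BB, Tamar BB, Carlos BB, Tariq bb, Nadia Bb, Ben Bb.
In this assignment every recorded phenotype matches its genotype and every non-founder's genotype is obtainable from its parents' genotypes, so the pedigree is consistent.

Yes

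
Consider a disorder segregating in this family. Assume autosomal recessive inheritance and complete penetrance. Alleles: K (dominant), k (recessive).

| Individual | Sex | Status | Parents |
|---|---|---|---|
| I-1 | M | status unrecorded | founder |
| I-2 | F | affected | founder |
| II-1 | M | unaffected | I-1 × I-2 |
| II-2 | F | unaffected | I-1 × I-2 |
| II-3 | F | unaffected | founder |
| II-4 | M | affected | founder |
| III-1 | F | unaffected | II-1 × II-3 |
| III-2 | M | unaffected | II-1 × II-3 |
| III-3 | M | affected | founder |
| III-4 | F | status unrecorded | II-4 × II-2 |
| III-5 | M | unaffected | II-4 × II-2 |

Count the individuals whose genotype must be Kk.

3

Obligate heterozygotes: II-1 is unaffected so carries K and received k from I-2 (kk), so II-1 is Kk; II-2 is unaffected so carries K and received k from I-2 (kk), so II-2 is Kk; III-5 is unaffected so carries K and received k from II-4 (kk), so III-5 is Kk.
Every other individual is either homozygous by phenotype or has at least one consistent homozygous assignment, so the count is 3.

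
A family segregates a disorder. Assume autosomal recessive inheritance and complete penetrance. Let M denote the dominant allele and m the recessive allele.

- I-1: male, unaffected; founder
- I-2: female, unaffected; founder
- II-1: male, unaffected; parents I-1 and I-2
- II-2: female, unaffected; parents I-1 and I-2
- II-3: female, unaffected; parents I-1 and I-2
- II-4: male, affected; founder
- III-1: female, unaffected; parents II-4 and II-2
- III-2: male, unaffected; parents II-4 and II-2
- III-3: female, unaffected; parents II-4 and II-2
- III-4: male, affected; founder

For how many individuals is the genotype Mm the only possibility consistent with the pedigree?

3

Obligate heterozygotes: III-1 is unaffected so carries M and received m from II-4 (mm), so III-1 is Mm; III-2 is unaffected so carries M and received m from II-4 (mm), so III-2 is Mm; III-3 is unaffected so carries M and received m from II-4 (mm), so III-3 is Mm.
Every other individual is either homozygous by phenotype or has at least one consistent homozygous assignment, so the count is 3.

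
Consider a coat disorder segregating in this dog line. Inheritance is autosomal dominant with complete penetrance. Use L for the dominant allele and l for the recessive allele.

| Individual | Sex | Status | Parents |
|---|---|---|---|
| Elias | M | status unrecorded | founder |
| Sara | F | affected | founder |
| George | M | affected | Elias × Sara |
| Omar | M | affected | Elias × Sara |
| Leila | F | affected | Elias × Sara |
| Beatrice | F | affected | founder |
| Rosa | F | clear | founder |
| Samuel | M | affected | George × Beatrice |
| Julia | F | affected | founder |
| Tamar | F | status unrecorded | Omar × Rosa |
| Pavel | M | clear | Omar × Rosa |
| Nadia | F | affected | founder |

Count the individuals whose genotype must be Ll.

1

Obligate heterozygotes: Omar is affected so carries L and passed l to Pavel (ll), so Omar is Ll.
Every other individual is either homozygous by phenotype or has at least one consistent homozygous assignment, so the count is 1.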